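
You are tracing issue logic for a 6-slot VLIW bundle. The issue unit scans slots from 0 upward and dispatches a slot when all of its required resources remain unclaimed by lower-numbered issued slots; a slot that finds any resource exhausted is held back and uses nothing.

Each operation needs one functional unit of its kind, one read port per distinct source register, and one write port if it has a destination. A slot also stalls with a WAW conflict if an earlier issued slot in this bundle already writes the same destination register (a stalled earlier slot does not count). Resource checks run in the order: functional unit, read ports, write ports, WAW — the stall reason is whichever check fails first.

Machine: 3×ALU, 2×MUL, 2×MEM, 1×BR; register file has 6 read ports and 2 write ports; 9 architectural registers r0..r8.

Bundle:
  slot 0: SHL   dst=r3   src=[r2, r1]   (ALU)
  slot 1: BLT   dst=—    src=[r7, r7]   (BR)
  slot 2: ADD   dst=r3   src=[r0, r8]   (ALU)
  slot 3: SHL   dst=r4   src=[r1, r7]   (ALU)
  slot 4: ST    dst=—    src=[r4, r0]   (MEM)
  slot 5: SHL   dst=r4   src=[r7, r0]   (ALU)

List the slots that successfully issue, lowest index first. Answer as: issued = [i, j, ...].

issued = [0, 1, 3]

slot 0 (ALU): ISSUE — free A2,Mu2,Ld2,B1 rp4 wp1
slot 1 (BR): ISSUE — free A2,Mu2,Ld2,B0 rp3 wp1
slot 2 (ALU): stall WAW — free A2,Mu2,Ld2,B0 rp3 wp1
slot 3 (ALU): ISSUE — free A1,Mu2,Ld2,B0 rp1 wp0
slot 4 (MEM): stall RD_PORT — free A1,Mu2,Ld2,B0 rp1 wp0
slot 5 (ALU): stall RD_PORT — free A1,Mu2,Ld2,B0 rp1 wp0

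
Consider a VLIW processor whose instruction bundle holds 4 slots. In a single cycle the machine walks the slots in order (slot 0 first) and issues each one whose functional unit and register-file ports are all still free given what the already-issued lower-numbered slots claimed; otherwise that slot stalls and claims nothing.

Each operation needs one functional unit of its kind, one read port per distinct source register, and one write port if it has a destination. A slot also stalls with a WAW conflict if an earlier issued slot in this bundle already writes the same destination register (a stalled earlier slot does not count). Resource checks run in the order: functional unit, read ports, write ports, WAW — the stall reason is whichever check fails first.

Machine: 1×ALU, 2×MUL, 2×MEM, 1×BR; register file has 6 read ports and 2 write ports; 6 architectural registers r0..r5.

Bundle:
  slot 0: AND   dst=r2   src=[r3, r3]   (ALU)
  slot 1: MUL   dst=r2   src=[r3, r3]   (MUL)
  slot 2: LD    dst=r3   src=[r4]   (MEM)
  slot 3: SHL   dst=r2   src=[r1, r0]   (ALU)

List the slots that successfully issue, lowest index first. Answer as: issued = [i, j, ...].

[0] ALU needs rd=1 wr=1: ok; after: ALU=0 MUL=2 MEM=2 BR=1, R=5, W=1
[1] MUL needs rd=1 wr=1: WAW; after: ALU=0 MUL=2 MEM=2 BR=1, R=5, W=1
[2] MEM needs rd=1 wr=1: ok; after: ALU=0 MUL=2 MEM=1 BR=1, R=4, W=0
[3] ALU needs rd=2 wr=1: FU; after: ALU=0 MUL=2 MEM=1 BR=1, R=4, W=0

issued = [0, 2]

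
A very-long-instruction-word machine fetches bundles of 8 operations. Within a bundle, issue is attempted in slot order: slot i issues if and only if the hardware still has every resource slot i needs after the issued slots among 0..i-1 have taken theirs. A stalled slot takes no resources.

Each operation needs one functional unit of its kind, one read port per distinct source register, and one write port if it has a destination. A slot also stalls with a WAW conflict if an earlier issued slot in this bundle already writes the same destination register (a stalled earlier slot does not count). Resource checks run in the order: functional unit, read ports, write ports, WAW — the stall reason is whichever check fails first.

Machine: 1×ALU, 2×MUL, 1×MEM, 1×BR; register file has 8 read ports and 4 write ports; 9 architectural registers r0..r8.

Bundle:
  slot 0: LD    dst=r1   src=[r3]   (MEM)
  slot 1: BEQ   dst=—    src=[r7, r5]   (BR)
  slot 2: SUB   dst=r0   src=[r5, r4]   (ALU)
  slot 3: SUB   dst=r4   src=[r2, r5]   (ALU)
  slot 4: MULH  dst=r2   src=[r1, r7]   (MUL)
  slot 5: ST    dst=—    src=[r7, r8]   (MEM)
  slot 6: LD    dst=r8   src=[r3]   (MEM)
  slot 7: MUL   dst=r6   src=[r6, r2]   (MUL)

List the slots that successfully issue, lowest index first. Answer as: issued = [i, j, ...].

issued = [0, 1, 2, 4]

#0 MEM src=r3 dispatched  <A:1 Mu:2 Ld:0 B:1 rd:7 wr:3>
#1 BR src=r7,r5 dispatched  <A:1 Mu:2 Ld:0 B:0 rd:5 wr:3>
#2 ALU src=r5,r4 dispatched  <A:0 Mu:2 Ld:0 B:0 rd:3 wr:2>
#3 ALU src=r2,r5 held:FU  <A:0 Mu:2 Ld:0 B:0 rd:3 wr:2>
#4 MUL src=r1,r7 dispatched  <A:0 Mu:1 Ld:0 B:0 rd:1 wr:1>
#5 MEM src=r7,r8 held:FU  <A:0 Mu:1 Ld:0 B:0 rd:1 wr:1>
#6 MEM src=r3 held:FU  <A:0 Mu:1 Ld:0 B:0 rd:1 wr:1>
#7 MUL src=r6,r2 held:RD_PORT  <A:0 Mu:1 Ld:0 B:0 rd:1 wr:1>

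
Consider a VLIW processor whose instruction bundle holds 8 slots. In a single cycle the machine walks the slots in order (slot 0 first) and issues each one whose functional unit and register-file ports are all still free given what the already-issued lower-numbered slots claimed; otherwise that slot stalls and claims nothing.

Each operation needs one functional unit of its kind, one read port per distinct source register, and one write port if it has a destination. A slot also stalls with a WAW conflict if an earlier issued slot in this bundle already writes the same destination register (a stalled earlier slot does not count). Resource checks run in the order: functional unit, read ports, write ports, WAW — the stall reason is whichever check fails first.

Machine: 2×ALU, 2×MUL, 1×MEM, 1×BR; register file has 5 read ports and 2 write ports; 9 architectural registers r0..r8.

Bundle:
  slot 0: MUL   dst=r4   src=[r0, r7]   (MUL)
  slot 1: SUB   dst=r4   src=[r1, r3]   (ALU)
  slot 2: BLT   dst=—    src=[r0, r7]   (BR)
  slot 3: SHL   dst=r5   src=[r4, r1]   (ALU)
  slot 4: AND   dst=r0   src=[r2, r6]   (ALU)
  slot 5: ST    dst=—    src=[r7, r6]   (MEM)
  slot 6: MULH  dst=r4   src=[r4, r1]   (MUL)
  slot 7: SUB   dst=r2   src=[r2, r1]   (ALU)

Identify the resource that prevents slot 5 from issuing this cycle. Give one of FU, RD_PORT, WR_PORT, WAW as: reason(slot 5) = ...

reason(slot 5) = RD_PORT

slot 0 (MUL): ISSUE — free A2,Mu1,Ld1,B1 rp3 wp1
slot 1 (ALU): stall WAW — free A2,Mu1,Ld1,B1 rp3 wp1
slot 2 (BR): ISSUE — free A2,Mu1,Ld1,B0 rp1 wp1
slot 3 (ALU): stall RD_PORT — free A2,Mu1,Ld1,B0 rp1 wp1
slot 4 (ALU): stall RD_PORT — free A2,Mu1,Ld1,B0 rp1 wp1
slot 5 (MEM): stall RD_PORT — free A2,Mu1,Ld1,B0 rp1 wp1
slot 6 (MUL): stall RD_PORT — free A2,Mu1,Ld1,B0 rp1 wp1
slot 7 (ALU): stall RD_PORT — free A2,Mu1,Ld1,B0 rp1 wp1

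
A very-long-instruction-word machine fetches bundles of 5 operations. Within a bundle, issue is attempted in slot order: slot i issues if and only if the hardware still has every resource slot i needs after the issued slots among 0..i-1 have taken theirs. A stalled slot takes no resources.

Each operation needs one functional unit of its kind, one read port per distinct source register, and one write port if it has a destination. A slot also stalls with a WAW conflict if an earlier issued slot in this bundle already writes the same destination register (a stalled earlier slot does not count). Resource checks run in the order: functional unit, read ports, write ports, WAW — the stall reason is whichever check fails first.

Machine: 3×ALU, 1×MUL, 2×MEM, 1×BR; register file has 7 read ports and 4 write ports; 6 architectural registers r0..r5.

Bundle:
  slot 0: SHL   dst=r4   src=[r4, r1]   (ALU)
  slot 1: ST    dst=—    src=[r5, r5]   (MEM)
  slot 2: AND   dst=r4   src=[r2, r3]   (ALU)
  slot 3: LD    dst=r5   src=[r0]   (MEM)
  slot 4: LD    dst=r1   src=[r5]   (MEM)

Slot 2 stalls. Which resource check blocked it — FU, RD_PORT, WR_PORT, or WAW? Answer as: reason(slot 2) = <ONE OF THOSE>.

reason(slot 2) = WAW

#0 ALU src=r4,r1 dispatched  <A:2 Mu:1 Ld:2 B:1 rd:5 wr:3>
#1 MEM src=r5,r5 dispatched  <A:2 Mu:1 Ld:1 B:1 rd:4 wr:3>
#2 ALU src=r2,r3 held:WAW  <A:2 Mu:1 Ld:1 B:1 rd:4 wr:3>
#3 MEM src=r0 dispatched  <A:2 Mu:1 Ld:0 B:1 rd:3 wr:2>
#4 MEM src=r5 held:FU  <A:2 Mu:1 Ld:0 B:1 rd:3 wr:2>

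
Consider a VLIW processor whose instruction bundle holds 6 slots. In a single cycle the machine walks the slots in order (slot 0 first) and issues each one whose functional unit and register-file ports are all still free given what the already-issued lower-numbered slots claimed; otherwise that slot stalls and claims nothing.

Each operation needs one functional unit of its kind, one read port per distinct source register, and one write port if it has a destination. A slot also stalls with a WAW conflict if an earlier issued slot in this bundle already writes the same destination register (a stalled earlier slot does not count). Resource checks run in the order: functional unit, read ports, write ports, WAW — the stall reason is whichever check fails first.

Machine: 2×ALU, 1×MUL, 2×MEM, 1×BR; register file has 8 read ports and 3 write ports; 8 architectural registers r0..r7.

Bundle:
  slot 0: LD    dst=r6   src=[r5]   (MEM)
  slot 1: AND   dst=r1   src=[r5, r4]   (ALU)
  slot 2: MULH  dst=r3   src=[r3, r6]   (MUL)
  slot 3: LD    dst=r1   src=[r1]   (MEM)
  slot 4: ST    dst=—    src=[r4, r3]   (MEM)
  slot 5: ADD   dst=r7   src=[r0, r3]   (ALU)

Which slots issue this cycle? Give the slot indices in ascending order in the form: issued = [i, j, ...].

issued = [0, 1, 2, 4]

[0] MEM needs rd=1 wr=1: ok; after: ALU=2 MUL=1 MEM=1 BR=1, R=7, W=2
[1] ALU needs rd=2 wr=1: ok; after: ALU=1 MUL=1 MEM=1 BR=1, R=5, W=1
[2] MUL needs rd=2 wr=1: ok; after: ALU=1 MUL=0 MEM=1 BR=1, R=3, W=0
[3] MEM needs rd=1 wr=1: WR_PORT; after: ALU=1 MUL=0 MEM=1 BR=1, R=3, W=0
[4] MEM needs rd=2 wr=0: ok; after: ALU=1 MUL=0 MEM=0 BR=1, R=1, W=0
[5] ALU needs rd=2 wr=1: RD_PORT; after: ALU=1 MUL=0 MEM=0 BR=1, R=1, W=0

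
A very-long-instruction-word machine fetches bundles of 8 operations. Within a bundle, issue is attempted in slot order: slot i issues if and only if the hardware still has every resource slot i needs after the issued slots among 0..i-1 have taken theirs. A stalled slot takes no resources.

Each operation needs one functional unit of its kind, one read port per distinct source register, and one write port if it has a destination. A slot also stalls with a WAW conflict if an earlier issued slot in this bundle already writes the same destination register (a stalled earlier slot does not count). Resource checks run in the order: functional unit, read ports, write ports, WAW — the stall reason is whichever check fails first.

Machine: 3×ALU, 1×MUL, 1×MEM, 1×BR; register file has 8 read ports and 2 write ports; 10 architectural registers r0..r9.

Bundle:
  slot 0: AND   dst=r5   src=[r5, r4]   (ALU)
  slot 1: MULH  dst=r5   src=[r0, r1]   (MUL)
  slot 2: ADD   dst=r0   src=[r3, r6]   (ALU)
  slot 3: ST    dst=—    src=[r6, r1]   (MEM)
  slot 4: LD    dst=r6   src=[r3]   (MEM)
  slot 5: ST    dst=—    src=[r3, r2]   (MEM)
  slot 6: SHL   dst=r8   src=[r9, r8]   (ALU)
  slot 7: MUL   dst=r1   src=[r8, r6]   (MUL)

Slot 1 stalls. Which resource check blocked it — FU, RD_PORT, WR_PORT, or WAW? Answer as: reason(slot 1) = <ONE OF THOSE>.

reason(slot 1) = WAW

[0] ALU needs rd=2 wr=1: ok; after: ALU=2 MUL=1 MEM=1 BR=1, R=6, W=1
[1] MUL needs rd=2 wr=1: WAW; after: ALU=2 MUL=1 MEM=1 BR=1, R=6, W=1
[2] ALU needs rd=2 wr=1: ok; after: ALU=1 MUL=1 MEM=1 BR=1, R=4, W=0
[3] MEM needs rd=2 wr=0: ok; after: ALU=1 MUL=1 MEM=0 BR=1, R=2, W=0
[4] MEM needs rd=1 wr=1: FU; after: ALU=1 MUL=1 MEM=0 BR=1, R=2, W=0
[5] MEM needs rd=2 wr=0: FU; after: ALU=1 MUL=1 MEM=0 BR=1, R=2, W=0
[6] ALU needs rd=2 wr=1: WR_PORT; after: ALU=1 MUL=1 MEM=0 BR=1, R=2, W=0
[7] MUL needs rd=2 wr=1: WR_PORT; after: ALU=1 MUL=1 MEM=0 BR=1, R=2, W=0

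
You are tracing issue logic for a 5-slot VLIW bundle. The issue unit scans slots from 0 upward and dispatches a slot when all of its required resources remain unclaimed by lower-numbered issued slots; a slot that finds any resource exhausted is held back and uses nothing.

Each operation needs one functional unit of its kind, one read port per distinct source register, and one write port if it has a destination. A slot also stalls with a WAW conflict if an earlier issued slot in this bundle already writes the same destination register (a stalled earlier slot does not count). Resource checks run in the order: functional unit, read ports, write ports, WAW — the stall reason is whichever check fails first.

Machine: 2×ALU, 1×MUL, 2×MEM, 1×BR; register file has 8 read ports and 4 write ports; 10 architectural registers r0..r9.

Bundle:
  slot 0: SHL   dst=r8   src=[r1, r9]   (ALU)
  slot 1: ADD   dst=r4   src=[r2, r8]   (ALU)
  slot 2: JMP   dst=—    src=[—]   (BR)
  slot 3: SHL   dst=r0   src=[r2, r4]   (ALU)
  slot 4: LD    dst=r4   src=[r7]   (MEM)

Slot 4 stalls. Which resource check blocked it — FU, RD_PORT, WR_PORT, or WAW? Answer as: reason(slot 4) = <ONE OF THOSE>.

reason(slot 4) = WAW

  0. ALU→r8 ⇒ go  {1A/1Mu/2Ld/1B | 6r 3w}
  1. ALU→r4 ⇒ go  {0A/1Mu/2Ld/1B | 4r 2w}
  2. BR ⇒ go  {0A/1Mu/2Ld/0B | 4r 2w}
  3. ALU→r0 ⇒ no(FU)  {0A/1Mu/2Ld/0B | 4r 2w}
  4. MEM→r4 ⇒ no(WAW)  {0A/1Mu/2Ld/0B | 4r 2w}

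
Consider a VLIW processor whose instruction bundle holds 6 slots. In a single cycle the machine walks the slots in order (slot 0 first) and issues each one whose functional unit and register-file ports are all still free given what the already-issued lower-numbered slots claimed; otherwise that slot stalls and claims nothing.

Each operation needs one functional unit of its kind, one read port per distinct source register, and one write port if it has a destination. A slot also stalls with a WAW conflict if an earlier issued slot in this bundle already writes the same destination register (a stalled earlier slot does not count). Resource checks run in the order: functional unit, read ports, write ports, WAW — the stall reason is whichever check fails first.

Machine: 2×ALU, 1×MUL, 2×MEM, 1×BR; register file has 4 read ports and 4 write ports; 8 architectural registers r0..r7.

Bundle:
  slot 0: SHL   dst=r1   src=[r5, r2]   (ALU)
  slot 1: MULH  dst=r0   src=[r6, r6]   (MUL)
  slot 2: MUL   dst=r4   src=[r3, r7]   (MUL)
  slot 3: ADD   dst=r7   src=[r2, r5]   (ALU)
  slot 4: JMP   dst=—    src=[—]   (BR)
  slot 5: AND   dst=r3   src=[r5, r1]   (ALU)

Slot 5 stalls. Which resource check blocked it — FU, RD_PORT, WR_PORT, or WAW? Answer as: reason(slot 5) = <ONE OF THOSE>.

#0 ALU src=r5,r2 dispatched  <A:1 Mu:1 Ld:2 B:1 rd:2 wr:3>
#1 MUL src=r6,r6 dispatched  <A:1 Mu:0 Ld:2 B:1 rd:1 wr:2>
#2 MUL src=r3,r7 held:FU  <A:1 Mu:0 Ld:2 B:1 rd:1 wr:2>
#3 ALU src=r2,r5 held:RD_PORT  <A:1 Mu:0 Ld:2 B:1 rd:1 wr:2>
#4 BR src=- dispatched  <A:1 Mu:0 Ld:2 B:0 rd:1 wr:2>
#5 ALU src=r5,r1 held:RD_PORT  <A:1 Mu:0 Ld:2 B:0 rd:1 wr:2>

reason(slot 5) = RD_PORT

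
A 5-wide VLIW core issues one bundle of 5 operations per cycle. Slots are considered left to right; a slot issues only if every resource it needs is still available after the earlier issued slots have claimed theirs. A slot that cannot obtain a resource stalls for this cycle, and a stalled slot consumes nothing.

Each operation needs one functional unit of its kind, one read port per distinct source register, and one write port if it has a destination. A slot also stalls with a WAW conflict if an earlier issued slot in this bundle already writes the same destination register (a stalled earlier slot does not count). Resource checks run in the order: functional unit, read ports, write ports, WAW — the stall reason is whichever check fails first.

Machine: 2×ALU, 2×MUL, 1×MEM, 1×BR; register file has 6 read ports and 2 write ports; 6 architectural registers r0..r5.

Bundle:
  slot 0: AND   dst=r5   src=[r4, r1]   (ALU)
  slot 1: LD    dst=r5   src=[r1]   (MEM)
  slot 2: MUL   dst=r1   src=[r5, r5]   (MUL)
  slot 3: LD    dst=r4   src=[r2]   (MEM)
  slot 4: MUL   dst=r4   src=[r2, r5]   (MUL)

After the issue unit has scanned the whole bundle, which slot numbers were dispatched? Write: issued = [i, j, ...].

issued = [0, 2]

  0. ALU→r5 ⇒ go  {1A/2Mu/1Ld/1B | 4r 1w}
  1. MEM→r5 ⇒ no(WAW)  {1A/2Mu/1Ld/1B | 4r 1w}
  2. MUL→r1 ⇒ go  {1A/1Mu/1Ld/1B | 3r 0w}
  3. MEM→r4 ⇒ no(WR_PORT)  {1A/1Mu/1Ld/1B | 3r 0w}
  4. MUL→r4 ⇒ no(WR_PORT)  {1A/1Mu/1Ld/1B | 3r 0w}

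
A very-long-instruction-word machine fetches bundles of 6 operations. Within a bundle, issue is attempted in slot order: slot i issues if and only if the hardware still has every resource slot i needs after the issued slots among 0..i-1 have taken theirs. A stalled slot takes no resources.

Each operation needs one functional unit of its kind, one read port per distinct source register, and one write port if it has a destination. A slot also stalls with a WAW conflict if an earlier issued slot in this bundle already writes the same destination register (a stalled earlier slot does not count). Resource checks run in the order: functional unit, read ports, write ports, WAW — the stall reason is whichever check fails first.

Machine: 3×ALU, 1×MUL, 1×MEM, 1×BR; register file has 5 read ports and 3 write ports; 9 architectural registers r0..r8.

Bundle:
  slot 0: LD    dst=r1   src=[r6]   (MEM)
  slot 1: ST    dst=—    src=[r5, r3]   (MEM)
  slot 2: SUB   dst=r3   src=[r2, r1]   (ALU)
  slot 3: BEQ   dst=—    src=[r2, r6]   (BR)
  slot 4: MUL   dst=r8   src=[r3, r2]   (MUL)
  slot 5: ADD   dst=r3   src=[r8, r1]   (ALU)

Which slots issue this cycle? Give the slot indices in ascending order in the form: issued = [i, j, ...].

(0) want 1×MEM +1rd +1wr — yes → AL3|MU1|ME0|BR1|rd4|wr2
(1) want 1×MEM +2rd +0wr — FU → AL3|MU1|ME0|BR1|rd4|wr2
(2) want 1×ALU +2rd +1wr — yes → AL2|MU1|ME0|BR1|rd2|wr1
(3) want 1×BR +2rd +0wr — yes → AL2|MU1|ME0|BR0|rd0|wr1
(4) want 1×MUL +2rd +1wr — RD_PORT → AL2|MU1|ME0|BR0|rd0|wr1
(5) want 1×ALU +2rd +1wr — RD_PORT → AL2|MU1|ME0|BR0|rd0|wr1

issued = [0, 2, 3]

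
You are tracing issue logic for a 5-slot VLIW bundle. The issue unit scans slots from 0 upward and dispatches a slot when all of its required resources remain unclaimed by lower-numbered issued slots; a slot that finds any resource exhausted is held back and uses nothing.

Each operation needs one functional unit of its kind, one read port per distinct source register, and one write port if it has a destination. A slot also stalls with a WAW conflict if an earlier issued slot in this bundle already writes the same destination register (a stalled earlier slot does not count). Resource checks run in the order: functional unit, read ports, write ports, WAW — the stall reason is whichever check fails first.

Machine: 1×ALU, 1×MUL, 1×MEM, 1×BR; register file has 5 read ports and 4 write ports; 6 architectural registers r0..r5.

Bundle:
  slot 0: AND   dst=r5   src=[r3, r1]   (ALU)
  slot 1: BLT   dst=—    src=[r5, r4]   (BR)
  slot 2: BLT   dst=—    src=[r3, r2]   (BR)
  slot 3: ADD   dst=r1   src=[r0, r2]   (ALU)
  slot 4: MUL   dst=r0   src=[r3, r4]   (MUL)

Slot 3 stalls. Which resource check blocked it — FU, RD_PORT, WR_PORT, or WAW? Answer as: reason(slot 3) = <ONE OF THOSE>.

reason(slot 3) = FU

(0) want 1×ALU +2rd +1wr — yes → AL0|MU1|ME1|BR1|rd3|wr3
(1) want 1×BR +2rd +0wr — yes → AL0|MU1|ME1|BR0|rd1|wr3
(2) want 1×BR +2rd +0wr — FU → AL0|MU1|ME1|BR0|rd1|wr3
(3) want 1×ALU +2rd +1wr — FU → AL0|MU1|ME1|BR0|rd1|wr3
(4) want 1×MUL +2rd +1wr — RD_PORT → AL0|MU1|ME1|BR0|rd1|wr3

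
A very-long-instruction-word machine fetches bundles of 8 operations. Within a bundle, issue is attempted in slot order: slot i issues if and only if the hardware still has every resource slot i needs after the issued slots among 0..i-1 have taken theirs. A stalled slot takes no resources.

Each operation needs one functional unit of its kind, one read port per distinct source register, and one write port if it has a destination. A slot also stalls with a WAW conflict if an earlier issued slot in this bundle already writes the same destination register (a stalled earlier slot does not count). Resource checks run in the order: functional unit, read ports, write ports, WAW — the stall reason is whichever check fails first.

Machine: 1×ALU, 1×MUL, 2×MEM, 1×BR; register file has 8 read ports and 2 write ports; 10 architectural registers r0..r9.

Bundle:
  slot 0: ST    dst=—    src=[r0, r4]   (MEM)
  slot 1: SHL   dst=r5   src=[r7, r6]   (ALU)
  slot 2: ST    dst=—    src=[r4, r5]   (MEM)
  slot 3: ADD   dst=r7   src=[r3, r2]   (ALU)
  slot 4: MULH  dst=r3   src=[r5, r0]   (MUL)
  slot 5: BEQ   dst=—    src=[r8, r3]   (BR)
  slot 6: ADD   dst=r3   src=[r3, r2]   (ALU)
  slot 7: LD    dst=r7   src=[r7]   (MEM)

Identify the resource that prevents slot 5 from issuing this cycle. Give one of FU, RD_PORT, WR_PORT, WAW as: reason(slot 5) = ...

[0] MEM needs rd=2 wr=0: ok; after: ALU=1 MUL=1 MEM=1 BR=1, R=6, W=2
[1] ALU needs rd=2 wr=1: ok; after: ALU=0 MUL=1 MEM=1 BR=1, R=4, W=1
[2] MEM needs rd=2 wr=0: ok; after: ALU=0 MUL=1 MEM=0 BR=1, R=2, W=1
[3] ALU needs rd=2 wr=1: FU; after: ALU=0 MUL=1 MEM=0 BR=1, R=2, W=1
[4] MUL needs rd=2 wr=1: ok; after: ALU=0 MUL=0 MEM=0 BR=1, R=0, W=0
[5] BR needs rd=2 wr=0: RD_PORT; after: ALU=0 MUL=0 MEM=0 BR=1, R=0, W=0
[6] ALU needs rd=2 wr=1: FU; after: ALU=0 MUL=0 MEM=0 BR=1, R=0, W=0
[7] MEM needs rd=1 wr=1: FU; after: ALU=0 MUL=0 MEM=0 BR=1, R=0, W=0

reason(slot 5) = RD_PORT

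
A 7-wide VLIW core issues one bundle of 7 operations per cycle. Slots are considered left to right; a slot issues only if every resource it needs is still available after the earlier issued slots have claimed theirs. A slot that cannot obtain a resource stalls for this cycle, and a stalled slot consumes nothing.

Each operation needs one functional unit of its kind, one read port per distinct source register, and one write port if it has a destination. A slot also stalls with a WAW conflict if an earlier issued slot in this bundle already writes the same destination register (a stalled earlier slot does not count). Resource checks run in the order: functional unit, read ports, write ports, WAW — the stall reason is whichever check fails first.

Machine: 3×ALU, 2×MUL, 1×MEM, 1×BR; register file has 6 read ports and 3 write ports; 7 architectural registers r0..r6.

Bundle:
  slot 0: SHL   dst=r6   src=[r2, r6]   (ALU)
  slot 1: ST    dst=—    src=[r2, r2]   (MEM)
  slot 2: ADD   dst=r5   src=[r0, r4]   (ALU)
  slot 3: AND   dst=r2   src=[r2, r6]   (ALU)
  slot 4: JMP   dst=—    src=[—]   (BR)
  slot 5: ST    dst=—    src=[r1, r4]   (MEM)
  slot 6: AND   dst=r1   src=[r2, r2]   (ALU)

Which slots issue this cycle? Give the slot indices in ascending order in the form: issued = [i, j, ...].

issued = [0, 1, 2, 4, 6]

  0. ALU→r6 ⇒ go  {2A/2Mu/1Ld/1B | 4r 2w}
  1. MEM ⇒ go  {2A/2Mu/0Ld/1B | 3r 2w}
  2. ALU→r5 ⇒ go  {1A/2Mu/0Ld/1B | 1r 1w}
  3. ALU→r2 ⇒ no(RD_PORT)  {1A/2Mu/0Ld/1B | 1r 1w}
  4. BR ⇒ go  {1A/2Mu/0Ld/0B | 1r 1w}
  5. MEM ⇒ no(FU)  {1A/2Mu/0Ld/0B | 1r 1w}
  6. ALU→r1 ⇒ go  {0A/2Mu/0Ld/0B | 0r 0w}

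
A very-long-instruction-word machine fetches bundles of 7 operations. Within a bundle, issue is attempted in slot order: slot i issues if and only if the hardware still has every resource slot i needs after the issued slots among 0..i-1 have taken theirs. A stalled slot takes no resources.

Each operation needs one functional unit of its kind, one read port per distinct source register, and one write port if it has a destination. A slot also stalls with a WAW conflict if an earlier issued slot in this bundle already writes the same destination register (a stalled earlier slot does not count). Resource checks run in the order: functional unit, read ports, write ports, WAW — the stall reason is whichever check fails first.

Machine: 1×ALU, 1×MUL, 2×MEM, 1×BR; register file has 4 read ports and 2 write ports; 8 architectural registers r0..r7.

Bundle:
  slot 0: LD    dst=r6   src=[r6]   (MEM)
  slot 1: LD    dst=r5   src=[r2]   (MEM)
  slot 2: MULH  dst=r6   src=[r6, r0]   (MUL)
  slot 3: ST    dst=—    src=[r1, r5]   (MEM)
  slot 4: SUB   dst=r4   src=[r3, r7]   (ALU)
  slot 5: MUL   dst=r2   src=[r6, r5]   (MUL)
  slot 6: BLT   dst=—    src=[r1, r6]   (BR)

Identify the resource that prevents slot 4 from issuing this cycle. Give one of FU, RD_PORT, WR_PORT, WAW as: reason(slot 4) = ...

[0] MEM needs rd=1 wr=1: ok; after: ALU=1 MUL=1 MEM=1 BR=1, R=3, W=1
[1] MEM needs rd=1 wr=1: ok; after: ALU=1 MUL=1 MEM=0 BR=1, R=2, W=0
[2] MUL needs rd=2 wr=1: WR_PORT; after: ALU=1 MUL=1 MEM=0 BR=1, R=2, W=0
[3] MEM needs rd=2 wr=0: FU; after: ALU=1 MUL=1 MEM=0 BR=1, R=2, W=0
[4] ALU needs rd=2 wr=1: WR_PORT; after: ALU=1 MUL=1 MEM=0 BR=1, R=2, W=0
[5] MUL needs rd=2 wr=1: WR_PORT; after: ALU=1 MUL=1 MEM=0 BR=1, R=2, W=0
[6] BR needs rd=2 wr=0: ok; after: ALU=1 MUL=1 MEM=0 BR=0, R=0, W=0

reason(slot 4) = WR_PORT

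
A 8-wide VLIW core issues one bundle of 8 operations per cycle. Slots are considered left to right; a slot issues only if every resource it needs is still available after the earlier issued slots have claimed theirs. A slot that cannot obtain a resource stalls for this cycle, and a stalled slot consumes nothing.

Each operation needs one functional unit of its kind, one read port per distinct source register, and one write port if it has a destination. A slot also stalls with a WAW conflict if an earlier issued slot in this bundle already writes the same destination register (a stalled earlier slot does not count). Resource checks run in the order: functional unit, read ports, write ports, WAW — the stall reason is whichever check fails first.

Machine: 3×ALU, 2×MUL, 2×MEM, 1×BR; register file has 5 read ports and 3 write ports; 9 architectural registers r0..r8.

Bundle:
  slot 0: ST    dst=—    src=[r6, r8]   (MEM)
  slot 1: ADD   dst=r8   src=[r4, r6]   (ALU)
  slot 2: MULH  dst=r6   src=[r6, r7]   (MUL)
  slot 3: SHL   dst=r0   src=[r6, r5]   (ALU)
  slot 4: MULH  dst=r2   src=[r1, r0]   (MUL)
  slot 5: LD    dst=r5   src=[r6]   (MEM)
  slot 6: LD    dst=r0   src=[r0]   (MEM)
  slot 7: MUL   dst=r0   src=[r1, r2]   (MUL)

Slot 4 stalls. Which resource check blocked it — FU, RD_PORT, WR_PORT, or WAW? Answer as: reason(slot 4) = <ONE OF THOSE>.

reason(slot 4) = RD_PORT

(0) want 1×MEM +2rd +0wr — yes → AL3|MU2|ME1|BR1|rd3|wr3
(1) want 1×ALU +2rd +1wr — yes → AL2|MU2|ME1|BR1|rd1|wr2
(2) want 1×MUL +2rd +1wr — RD_PORT → AL2|MU2|ME1|BR1|rd1|wr2
(3) want 1×ALU +2rd +1wr — RD_PORT → AL2|MU2|ME1|BR1|rd1|wr2
(4) want 1×MUL +2rd +1wr — RD_PORT → AL2|MU2|ME1|BR1|rd1|wr2
(5) want 1×MEM +1rd +1wr — yes → AL2|MU2|ME0|BR1|rd0|wr1
(6) want 1×MEM +1rd +1wr — FU → AL2|MU2|ME0|BR1|rd0|wr1
(7) want 1×MUL +2rd +1wr — RD_PORT → AL2|MU2|ME0|BR1|rd0|wr1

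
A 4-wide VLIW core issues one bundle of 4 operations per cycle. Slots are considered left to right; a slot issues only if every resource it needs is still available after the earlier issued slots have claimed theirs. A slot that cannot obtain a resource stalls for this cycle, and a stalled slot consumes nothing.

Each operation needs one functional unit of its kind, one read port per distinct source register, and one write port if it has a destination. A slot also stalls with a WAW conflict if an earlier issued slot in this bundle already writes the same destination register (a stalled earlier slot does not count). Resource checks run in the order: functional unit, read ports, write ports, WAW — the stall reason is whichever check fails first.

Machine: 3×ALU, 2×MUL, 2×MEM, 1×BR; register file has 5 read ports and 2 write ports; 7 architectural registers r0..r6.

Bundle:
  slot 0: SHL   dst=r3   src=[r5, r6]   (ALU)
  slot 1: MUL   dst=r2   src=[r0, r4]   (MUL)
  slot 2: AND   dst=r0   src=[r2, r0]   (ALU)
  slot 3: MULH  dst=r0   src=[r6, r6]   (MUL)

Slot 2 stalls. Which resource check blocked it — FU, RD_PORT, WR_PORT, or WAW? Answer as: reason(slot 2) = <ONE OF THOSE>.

reason(slot 2) = RD_PORT

#0 ALU src=r5,r6 dispatched  <A:2 Mu:2 Ld:2 B:1 rd:3 wr:1>
#1 MUL src=r0,r4 dispatched  <A:2 Mu:1 Ld:2 B:1 rd:1 wr:0>
#2 ALU src=r2,r0 held:RD_PORT  <A:2 Mu:1 Ld:2 B:1 rd:1 wr:0>
#3 MUL src=r6,r6 held:WR_PORT  <A:2 Mu:1 Ld:2 B:1 rd:1 wr:0>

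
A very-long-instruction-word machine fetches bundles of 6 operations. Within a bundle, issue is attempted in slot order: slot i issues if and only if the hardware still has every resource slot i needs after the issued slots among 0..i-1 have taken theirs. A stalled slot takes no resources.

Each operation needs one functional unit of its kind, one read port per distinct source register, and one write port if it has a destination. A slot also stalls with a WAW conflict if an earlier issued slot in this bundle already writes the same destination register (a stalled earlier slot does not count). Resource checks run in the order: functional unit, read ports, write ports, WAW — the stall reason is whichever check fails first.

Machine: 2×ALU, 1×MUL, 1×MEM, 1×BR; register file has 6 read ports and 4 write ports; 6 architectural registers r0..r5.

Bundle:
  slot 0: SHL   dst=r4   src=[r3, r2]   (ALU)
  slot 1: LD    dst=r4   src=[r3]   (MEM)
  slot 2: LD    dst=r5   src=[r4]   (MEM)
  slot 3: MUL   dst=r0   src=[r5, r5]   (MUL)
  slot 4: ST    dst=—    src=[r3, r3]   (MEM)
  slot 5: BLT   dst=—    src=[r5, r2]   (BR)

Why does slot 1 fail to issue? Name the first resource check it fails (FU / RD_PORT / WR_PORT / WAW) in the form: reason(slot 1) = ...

#0 ALU src=r3,r2 dispatched  <A:1 Mu:1 Ld:1 B:1 rd:4 wr:3>
#1 MEM src=r3 held:WAW  <A:1 Mu:1 Ld:1 B:1 rd:4 wr:3>
#2 MEM src=r4 dispatched  <A:1 Mu:1 Ld:0 B:1 rd:3 wr:2>
#3 MUL src=r5,r5 dispatched  <A:1 Mu:0 Ld:0 B:1 rd:2 wr:1>
#4 MEM src=r3,r3 held:FU  <A:1 Mu:0 Ld:0 B:1 rd:2 wr:1>
#5 BR src=r5,r2 dispatched  <A:1 Mu:0 Ld:0 B:0 rd:0 wr:1>

reason(slot 1) = WAW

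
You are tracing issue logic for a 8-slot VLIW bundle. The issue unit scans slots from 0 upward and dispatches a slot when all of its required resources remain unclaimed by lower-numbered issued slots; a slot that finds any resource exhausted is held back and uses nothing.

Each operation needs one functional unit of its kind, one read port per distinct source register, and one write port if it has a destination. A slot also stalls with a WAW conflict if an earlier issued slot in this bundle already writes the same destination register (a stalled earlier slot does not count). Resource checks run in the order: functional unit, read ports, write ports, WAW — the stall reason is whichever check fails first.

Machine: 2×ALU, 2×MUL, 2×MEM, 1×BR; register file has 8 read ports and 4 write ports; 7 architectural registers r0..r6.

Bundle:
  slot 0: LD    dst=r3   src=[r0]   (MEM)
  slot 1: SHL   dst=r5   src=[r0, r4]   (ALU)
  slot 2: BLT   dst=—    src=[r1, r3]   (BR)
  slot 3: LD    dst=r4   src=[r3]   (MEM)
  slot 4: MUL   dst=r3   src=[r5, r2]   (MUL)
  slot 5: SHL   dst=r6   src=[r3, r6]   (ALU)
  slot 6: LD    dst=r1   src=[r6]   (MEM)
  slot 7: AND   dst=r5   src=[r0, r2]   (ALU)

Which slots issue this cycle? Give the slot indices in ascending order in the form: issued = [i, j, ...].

slot 0 (MEM): ISSUE — free A2,Mu2,Ld1,B1 rp7 wp3
slot 1 (ALU): ISSUE — free A1,Mu2,Ld1,B1 rp5 wp2
slot 2 (BR): ISSUE — free A1,Mu2,Ld1,B0 rp3 wp2
slot 3 (MEM): ISSUE — free A1,Mu2,Ld0,B0 rp2 wp1
slot 4 (MUL): stall WAW — free A1,Mu2,Ld0,B0 rp2 wp1
slot 5 (ALU): ISSUE — free A0,Mu2,Ld0,B0 rp0 wp0
slot 6 (MEM): stall FU — free A0,Mu2,Ld0,B0 rp0 wp0
slot 7 (ALU): stall FU — free A0,Mu2,Ld0,B0 rp0 wp0

issued = [0, 1, 2, 3, 5]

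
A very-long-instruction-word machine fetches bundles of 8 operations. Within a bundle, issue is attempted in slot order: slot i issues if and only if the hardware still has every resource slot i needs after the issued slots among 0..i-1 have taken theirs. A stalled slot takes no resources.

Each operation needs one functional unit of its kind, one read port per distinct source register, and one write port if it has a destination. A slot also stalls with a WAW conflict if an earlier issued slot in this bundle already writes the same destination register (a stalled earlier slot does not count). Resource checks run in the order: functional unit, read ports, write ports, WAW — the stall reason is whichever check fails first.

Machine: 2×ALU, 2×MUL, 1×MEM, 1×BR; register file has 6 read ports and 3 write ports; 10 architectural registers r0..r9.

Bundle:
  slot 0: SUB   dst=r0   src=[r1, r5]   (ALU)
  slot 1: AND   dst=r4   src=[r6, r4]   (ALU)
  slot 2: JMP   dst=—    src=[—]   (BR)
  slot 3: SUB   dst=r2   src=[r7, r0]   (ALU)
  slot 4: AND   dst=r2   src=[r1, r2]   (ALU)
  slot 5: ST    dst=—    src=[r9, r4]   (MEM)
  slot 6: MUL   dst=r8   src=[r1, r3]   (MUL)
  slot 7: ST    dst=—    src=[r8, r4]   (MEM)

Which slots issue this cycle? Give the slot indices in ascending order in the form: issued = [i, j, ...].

slot 0 (ALU): ISSUE — free A1,Mu2,Ld1,B1 rp4 wp2
slot 1 (ALU): ISSUE — free A0,Mu2,Ld1,B1 rp2 wp1
slot 2 (BR): ISSUE — free A0,Mu2,Ld1,B0 rp2 wp1
slot 3 (ALU): stall FU — free A0,Mu2,Ld1,B0 rp2 wp1
slot 4 (ALU): stall FU — free A0,Mu2,Ld1,B0 rp2 wp1
slot 5 (MEM): ISSUE — free A0,Mu2,Ld0,B0 rp0 wp1
slot 6 (MUL): stall RD_PORT — free A0,Mu2,Ld0,B0 rp0 wp1
slot 7 (MEM): stall FU — free A0,Mu2,Ld0,B0 rp0 wp1

issued = [0, 1, 2, 5]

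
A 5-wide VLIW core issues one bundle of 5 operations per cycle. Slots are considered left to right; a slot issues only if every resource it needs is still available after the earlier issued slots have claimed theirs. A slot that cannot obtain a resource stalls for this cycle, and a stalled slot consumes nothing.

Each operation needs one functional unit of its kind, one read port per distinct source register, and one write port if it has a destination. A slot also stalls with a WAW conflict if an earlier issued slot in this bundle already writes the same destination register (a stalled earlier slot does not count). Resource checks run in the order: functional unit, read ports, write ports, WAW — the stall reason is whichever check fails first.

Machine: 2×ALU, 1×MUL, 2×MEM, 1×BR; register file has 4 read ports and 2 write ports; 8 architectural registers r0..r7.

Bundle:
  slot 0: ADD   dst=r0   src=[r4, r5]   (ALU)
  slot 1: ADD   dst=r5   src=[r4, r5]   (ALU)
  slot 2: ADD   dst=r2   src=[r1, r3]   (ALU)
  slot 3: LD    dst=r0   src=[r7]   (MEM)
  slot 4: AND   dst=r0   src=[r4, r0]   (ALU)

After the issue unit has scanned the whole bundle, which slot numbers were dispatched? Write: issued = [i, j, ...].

issued = [0, 1]

#0 ALU src=r4,r5 dispatched  <A:1 Mu:1 Ld:2 B:1 rd:2 wr:1>
#1 ALU src=r4,r5 dispatched  <A:0 Mu:1 Ld:2 B:1 rd:0 wr:0>
#2 ALU src=r1,r3 held:FU  <A:0 Mu:1 Ld:2 B:1 rd:0 wr:0>
#3 MEM src=r7 held:RD_PORT  <A:0 Mu:1 Ld:2 B:1 rd:0 wr:0>
#4 ALU src=r4,r0 held:FU  <A:0 Mu:1 Ld:2 B:1 rd:0 wr:0>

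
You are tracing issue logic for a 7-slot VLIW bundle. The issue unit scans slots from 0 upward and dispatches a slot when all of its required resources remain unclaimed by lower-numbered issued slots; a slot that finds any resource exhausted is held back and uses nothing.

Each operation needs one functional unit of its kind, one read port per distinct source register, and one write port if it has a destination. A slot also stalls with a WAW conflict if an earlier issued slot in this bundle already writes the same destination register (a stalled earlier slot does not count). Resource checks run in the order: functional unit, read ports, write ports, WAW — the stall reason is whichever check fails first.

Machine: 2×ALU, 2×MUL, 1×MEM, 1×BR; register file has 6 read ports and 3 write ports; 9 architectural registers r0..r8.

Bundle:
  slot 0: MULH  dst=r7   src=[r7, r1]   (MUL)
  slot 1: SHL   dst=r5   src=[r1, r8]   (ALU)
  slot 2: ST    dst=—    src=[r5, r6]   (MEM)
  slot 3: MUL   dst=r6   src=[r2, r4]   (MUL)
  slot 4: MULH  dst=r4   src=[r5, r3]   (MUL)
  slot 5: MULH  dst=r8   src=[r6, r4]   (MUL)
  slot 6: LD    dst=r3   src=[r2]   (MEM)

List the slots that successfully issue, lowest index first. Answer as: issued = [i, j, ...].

#0 MUL src=r7,r1 dispatched  <A:2 Mu:1 Ld:1 B:1 rd:4 wr:2>
#1 ALU src=r1,r8 dispatched  <A:1 Mu:1 Ld:1 B:1 rd:2 wr:1>
#2 MEM src=r5,r6 dispatched  <A:1 Mu:1 Ld:0 B:1 rd:0 wr:1>
#3 MUL src=r2,r4 held:RD_PORT  <A:1 Mu:1 Ld:0 B:1 rd:0 wr:1>
#4 MUL src=r5,r3 held:RD_PORT  <A:1 Mu:1 Ld:0 B:1 rd:0 wr:1>
#5 MUL src=r6,r4 held:RD_PORT  <A:1 Mu:1 Ld:0 B:1 rd:0 wr:1>
#6 MEM src=r2 held:FU  <A:1 Mu:1 Ld:0 B:1 rd:0 wr:1>

issued = [0, 1, 2]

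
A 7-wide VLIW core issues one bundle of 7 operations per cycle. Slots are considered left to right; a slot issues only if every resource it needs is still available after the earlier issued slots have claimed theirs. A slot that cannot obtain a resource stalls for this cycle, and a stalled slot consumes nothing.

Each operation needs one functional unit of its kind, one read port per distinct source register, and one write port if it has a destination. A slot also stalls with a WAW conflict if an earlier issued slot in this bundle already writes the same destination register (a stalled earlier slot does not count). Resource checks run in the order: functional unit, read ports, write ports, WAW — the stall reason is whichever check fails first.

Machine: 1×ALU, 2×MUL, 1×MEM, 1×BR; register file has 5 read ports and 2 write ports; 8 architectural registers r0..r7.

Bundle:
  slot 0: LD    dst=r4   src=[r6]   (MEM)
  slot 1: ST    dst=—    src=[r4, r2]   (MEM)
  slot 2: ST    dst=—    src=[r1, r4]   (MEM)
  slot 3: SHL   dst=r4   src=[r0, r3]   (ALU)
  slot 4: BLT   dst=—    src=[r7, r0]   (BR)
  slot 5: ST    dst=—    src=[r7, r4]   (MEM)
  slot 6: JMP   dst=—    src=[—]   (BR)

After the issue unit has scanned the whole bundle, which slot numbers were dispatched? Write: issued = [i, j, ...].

issued = [0, 4]

(0) want 1×MEM +1rd +1wr — yes → AL1|MU2|ME0|BR1|rd4|wr1
(1) want 1×MEM +2rd +0wr — FU → AL1|MU2|ME0|BR1|rd4|wr1
(2) want 1×MEM +2rd +0wr — FU → AL1|MU2|ME0|BR1|rd4|wr1
(3) want 1×ALU +2rd +1wr — WAW → AL1|MU2|ME0|BR1|rd4|wr1
(4) want 1×BR +2rd +0wr — yes → AL1|MU2|ME0|BR0|rd2|wr1
(5) want 1×MEM +2rd +0wr — FU → AL1|MU2|ME0|BR0|rd2|wr1
(6) want 1×BR +0rd +0wr — FU → AL1|MU2|ME0|BR0|rd2|wr1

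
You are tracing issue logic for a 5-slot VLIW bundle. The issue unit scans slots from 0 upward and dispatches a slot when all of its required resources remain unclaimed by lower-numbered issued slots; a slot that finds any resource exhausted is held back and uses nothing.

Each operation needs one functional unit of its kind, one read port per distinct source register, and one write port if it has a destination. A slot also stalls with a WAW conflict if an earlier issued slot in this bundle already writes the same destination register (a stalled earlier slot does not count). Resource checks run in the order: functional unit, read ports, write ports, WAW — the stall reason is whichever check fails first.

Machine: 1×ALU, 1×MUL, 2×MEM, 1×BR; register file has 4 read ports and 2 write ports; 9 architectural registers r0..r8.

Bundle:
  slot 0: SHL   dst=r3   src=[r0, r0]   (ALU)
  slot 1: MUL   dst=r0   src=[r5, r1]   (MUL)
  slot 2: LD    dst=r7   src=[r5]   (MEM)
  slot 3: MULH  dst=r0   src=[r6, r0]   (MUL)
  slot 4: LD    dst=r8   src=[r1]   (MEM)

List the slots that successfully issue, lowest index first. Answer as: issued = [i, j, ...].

issued = [0, 1]

#0 ALU src=r0,r0 dispatched  <A:0 Mu:1 Ld:2 B:1 rd:3 wr:1>
#1 MUL src=r5,r1 dispatched  <A:0 Mu:0 Ld:2 B:1 rd:1 wr:0>
#2 MEM src=r5 held:WR_PORT  <A:0 Mu:0 Ld:2 B:1 rd:1 wr:0>
#3 MUL src=r6,r0 held:FU  <A:0 Mu:0 Ld:2 B:1 rd:1 wr:0>
#4 MEM src=r1 held:WR_PORT  <A:0 Mu:0 Ld:2 B:1 rd:1 wr:0>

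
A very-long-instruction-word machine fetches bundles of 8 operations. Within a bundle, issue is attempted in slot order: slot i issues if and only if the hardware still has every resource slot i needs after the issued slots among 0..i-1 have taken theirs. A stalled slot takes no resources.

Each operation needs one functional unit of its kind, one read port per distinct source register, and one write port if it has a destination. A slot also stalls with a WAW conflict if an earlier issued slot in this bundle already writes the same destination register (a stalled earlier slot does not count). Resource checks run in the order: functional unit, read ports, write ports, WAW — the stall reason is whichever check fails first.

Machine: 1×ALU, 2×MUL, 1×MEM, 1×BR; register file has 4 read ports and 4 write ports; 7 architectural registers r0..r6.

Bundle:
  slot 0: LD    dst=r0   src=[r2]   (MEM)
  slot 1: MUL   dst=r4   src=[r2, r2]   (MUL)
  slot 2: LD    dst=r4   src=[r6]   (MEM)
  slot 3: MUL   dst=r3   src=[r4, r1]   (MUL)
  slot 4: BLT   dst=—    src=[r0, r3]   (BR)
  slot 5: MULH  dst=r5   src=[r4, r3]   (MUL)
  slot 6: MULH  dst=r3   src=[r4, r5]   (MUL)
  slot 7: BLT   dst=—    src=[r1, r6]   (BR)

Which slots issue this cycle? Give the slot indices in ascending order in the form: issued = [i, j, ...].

issued = [0, 1, 3]

(0) want 1×MEM +1rd +1wr — yes → AL1|MU2|ME0|BR1|rd3|wr3
(1) want 1×MUL +1rd +1wr — yes → AL1|MU1|ME0|BR1|rd2|wr2
(2) want 1×MEM +1rd +1wr — FU → AL1|MU1|ME0|BR1|rd2|wr2
(3) want 1×MUL +2rd +1wr — yes → AL1|MU0|ME0|BR1|rd0|wr1
(4) want 1×BR +2rd +0wr — RD_PORT → AL1|MU0|ME0|BR1|rd0|wr1
(5) want 1×MUL +2rd +1wr — FU → AL1|MU0|ME0|BR1|rd0|wr1
(6) want 1×MUL +2rd +1wr — FU → AL1|MU0|ME0|BR1|rd0|wr1
(7) want 1×BR +2rd +0wr — RD_PORT → AL1|MU0|ME0|BR1|rd0|wr1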